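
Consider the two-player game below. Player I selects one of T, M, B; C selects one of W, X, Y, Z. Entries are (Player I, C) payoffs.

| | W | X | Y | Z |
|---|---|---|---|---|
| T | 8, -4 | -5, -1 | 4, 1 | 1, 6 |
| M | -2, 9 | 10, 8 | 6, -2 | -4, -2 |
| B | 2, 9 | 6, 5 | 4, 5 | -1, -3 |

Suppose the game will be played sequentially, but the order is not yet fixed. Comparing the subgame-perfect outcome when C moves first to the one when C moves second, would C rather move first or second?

If Player I leads: C's best replies are T→Z, M→W, B→W; Player I's induced payoffs 1, -2, 2; outcome (B, W), payoffs (2, 9).
If C leads: Player I's best replies are W→T, X→M, Y→M, Z→T; C's induced payoffs -4, 8, -2, 6; outcome (M, X), payoffs (10, 8).
C gets 8 moving first and 9 moving second, so C prefers to move second.

second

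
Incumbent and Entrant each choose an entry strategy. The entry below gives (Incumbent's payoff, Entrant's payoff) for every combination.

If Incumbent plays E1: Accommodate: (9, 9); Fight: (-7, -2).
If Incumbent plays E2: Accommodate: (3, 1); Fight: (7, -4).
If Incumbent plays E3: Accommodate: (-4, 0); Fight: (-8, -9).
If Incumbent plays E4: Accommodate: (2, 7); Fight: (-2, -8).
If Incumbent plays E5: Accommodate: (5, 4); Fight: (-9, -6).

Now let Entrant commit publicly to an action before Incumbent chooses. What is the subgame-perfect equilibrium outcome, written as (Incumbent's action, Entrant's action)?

(E1, Accommodate)

Solve by backward induction (Entrant leads).
- Accommodate → Incumbent plays E1 (best of 9, 3, -4, 2, 5); Entrant gets 9.
- Fight → Incumbent plays E2 (best of -7, 7, -8, -2, -9); Entrant gets -4.
Maximizing over 9, -4, Entrant chooses Accommodate. Subgame-perfect outcome: (E1, Accommodate) with payoffs (9, 9).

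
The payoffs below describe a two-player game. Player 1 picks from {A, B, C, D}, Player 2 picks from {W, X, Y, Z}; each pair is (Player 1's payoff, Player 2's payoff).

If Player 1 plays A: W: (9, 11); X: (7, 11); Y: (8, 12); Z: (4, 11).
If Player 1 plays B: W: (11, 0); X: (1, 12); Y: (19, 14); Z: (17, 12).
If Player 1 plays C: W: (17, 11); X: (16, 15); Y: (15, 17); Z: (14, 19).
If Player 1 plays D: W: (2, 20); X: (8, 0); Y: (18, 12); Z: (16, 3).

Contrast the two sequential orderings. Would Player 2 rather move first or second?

first

If Player 1 leads: Player 2's best replies are A→Y, B→Y, C→Z, D→W; Player 1's induced payoffs 8, 19, 14, 2; outcome (B, Y), payoffs (19, 14).
If Player 2 leads: Player 1's best replies are W→C, X→C, Y→B, Z→B; Player 2's induced payoffs 11, 15, 14, 12; outcome (C, X), payoffs (16, 15).
Player 2 gets 15 moving first and 14 moving second, so Player 2 prefers to move first.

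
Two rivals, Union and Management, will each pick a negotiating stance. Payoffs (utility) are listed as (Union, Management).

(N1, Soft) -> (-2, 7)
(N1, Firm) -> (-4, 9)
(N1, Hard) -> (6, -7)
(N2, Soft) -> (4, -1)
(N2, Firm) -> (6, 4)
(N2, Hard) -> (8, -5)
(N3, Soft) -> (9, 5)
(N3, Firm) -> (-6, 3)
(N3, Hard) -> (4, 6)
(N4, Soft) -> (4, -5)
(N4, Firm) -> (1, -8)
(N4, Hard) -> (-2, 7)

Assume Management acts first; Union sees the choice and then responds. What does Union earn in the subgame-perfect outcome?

9

Union best-responds to each possible Management move:
- Soft: BR = N3, leader payoff 5.
- Firm: BR = N2, leader payoff 4.
- Hard: BR = N2, leader payoff -5.
Among 5, 4, -5, the best is 5 at Soft. Subgame-perfect outcome: (N3, Soft) with payoffs (9, 5).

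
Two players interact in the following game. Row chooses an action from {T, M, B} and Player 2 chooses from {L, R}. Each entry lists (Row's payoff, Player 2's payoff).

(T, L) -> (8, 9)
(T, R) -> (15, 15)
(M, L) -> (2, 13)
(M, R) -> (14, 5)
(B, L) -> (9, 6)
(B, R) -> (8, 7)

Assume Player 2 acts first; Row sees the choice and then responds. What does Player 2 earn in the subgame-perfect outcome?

15

Backward induction with Player 2 moving first.
- L: Row compares 8, 2, 9 and picks B; Player 2 would get 6.
- R: Row compares 15, 14, 8 and picks T; Player 2 would get 15.
Maximizing over 6, 15, Player 2 chooses R. Subgame-perfect outcome: (T, R) with payoffs (15, 15).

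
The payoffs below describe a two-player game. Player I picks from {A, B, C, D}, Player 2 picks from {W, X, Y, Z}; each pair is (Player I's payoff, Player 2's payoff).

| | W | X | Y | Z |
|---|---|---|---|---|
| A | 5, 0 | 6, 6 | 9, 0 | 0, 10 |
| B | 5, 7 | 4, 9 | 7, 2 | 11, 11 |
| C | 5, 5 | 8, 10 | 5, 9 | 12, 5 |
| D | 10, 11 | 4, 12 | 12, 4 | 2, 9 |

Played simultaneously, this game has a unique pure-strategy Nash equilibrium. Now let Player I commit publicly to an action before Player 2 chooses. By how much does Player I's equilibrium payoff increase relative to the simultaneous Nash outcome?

3

Player 2 best-responds to each possible Player I move:
- A → Player 2 plays Z (best of 0, 6, 0, 10); Player I gets 0.
- B → Player 2 plays Z (best of 7, 9, 2, 11); Player I gets 11.
- C → Player 2 plays X (best of 5, 10, 9, 5); Player I gets 8.
- D → Player 2 plays X (best of 11, 12, 4, 9); Player I gets 4.
Maximizing over 0, 11, 8, 4, Player I chooses B. Subgame-perfect outcome: (B, Z) with payoffs (11, 11).
Now find the simultaneous Nash equilibrium.
Player I's best replies: W→D; X→C; Y→D; Z→C.
Player 2's best replies: A→Z; B→Z; C→X; D→X.
The unique mutual best reply is (C, X), giving (8, 10).
Player I's commitment gain: 11 − 8 = 3.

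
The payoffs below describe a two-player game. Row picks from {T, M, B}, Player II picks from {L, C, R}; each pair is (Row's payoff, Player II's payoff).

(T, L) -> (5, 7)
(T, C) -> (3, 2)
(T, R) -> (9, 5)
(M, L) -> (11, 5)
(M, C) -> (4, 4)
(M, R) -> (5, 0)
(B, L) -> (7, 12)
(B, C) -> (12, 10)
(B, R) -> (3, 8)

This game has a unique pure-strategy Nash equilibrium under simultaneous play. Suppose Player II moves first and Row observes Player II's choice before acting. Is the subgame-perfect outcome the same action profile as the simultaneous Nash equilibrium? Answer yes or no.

Solve by backward induction (Player II leads).
- L: Row compares 5, 11, 7 and picks M; Player II would get 5.
- C: Row compares 3, 4, 12 and picks B; Player II would get 10.
- R: Row compares 9, 5, 3 and picks T; Player II would get 5.
Maximizing over 5, 10, 5, Player II chooses C. Subgame-perfect outcome: (B, C) with payoffs (12, 10).
Now find the simultaneous Nash equilibrium.
Row's best replies: L→M; C→B; R→T.
Player II's best replies: T→L; M→L; B→L.
Only (M, L) has each player best-responding; Nash payoffs (11, 5).
Sequential outcome (B, C) differs from the Nash profile (M, L).

no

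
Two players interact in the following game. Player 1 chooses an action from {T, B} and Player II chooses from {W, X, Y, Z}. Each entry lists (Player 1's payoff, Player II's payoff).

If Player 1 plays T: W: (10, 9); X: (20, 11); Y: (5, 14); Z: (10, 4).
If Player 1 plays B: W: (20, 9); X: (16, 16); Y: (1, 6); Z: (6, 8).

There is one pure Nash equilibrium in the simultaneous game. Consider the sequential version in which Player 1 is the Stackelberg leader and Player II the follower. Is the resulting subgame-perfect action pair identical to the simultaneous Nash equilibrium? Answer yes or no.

no

Backward induction with Player 1 moving first.
- T → Player II plays Y (best of 9, 11, 14, 4); Player 1 gets 5.
- B → Player II plays X (best of 9, 16, 6, 8); Player 1 gets 16.
Maximizing over 5, 16, Player 1 chooses B. Subgame-perfect outcome: (B, X) with payoffs (16, 16).
For the simultaneous game, intersect best replies.
Player 1's best replies: W→B; X→T; Y→T; Z→T.
Player II's best replies: T→Y; B→X.
The unique mutual best reply is (T, Y), giving (5, 14).
Sequential outcome (B, X) differs from the Nash profile (T, Y).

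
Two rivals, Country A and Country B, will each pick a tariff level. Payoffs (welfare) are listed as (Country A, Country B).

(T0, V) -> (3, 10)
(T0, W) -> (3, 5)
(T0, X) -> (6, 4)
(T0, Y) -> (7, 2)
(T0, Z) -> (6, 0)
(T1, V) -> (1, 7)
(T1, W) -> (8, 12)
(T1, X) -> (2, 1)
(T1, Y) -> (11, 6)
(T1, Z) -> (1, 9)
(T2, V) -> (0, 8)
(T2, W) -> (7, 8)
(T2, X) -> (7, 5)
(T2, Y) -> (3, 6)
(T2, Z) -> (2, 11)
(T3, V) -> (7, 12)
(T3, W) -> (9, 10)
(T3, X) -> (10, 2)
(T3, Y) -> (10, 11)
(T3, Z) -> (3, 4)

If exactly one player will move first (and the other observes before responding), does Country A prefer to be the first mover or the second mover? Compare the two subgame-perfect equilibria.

If Country A leads: Country B's best replies are T0→V, T1→W, T2→Z, T3→V; Country A's induced payoffs 3, 8, 2, 7; outcome (T1, W), payoffs (8, 12).
If Country B leads: Country A's best replies are V→T3, W→T3, X→T3, Y→T1, Z→T0; Country B's induced payoffs 12, 10, 2, 6, 0; outcome (T3, V), payoffs (7, 12).
Country A gets 8 moving first and 7 moving second, so Country A prefers to move first.

first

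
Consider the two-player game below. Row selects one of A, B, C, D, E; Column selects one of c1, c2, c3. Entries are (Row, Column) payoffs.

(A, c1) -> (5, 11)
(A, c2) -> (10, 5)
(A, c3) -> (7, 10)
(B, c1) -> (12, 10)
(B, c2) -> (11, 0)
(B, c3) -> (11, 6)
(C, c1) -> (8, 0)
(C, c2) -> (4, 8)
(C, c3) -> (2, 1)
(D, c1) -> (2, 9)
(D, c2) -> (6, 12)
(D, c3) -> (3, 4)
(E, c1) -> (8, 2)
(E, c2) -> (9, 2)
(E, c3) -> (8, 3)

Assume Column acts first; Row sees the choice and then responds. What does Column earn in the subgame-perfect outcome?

10

Work backward from Row's decision.
- c1: Row compares 5, 12, 8, 2, 8 and picks B; Column would get 10.
- c2: Row compares 10, 11, 4, 6, 9 and picks B; Column would get 0.
- c3: Row compares 7, 11, 2, 3, 8 and picks B; Column would get 6.
Among 10, 0, 6, the best is 10 at c1. Subgame-perfect outcome: (B, c1) with payoffs (12, 10).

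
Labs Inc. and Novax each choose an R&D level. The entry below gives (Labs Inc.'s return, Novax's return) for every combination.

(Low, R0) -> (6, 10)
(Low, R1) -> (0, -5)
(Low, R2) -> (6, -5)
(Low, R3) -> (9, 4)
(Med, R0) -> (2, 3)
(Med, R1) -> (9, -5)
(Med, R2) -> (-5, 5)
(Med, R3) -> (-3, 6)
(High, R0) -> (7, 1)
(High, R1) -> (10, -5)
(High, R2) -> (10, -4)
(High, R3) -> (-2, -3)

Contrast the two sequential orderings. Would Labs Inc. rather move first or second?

If Labs Inc. leads: Novax's best replies are Low→R0, Med→R3, High→R0; Labs Inc.'s induced payoffs 6, -3, 7; outcome (High, R0), payoffs (7, 1).
If Novax leads: Labs Inc.'s best replies are R0→High, R1→High, R2→High, R3→Low; Novax's induced payoffs 1, -5, -4, 4; outcome (Low, R3), payoffs (9, 4).
Labs Inc. gets 7 moving first and 9 moving second, so Labs Inc. prefers to move second.

second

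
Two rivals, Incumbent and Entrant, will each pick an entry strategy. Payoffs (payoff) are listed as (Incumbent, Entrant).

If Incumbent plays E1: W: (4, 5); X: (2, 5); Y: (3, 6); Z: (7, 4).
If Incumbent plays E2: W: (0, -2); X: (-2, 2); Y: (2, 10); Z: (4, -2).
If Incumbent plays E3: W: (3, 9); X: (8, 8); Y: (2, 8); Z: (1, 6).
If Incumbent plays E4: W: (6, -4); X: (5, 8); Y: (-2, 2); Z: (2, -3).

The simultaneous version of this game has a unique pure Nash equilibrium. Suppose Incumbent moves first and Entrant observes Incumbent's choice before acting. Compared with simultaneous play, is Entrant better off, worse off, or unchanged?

better off

Backward induction with Incumbent moving first.
- E1: BR = Y, leader payoff 3.
- E2: BR = Y, leader payoff 2.
- E3: BR = W, leader payoff 3.
- E4: BR = X, leader payoff 5.
Maximizing over 3, 2, 3, 5, Incumbent chooses E4. Subgame-perfect outcome: (E4, X) with payoffs (5, 8).
Under simultaneous play:
Incumbent's best replies: W→E4; X→E3; Y→E1; Z→E1.
Entrant's best replies: E1→Y; E2→Y; E3→W; E4→X.
Only (E1, Y) has each player best-responding; Nash payoffs (3, 6).
Entrant earns 8 sequentially versus 6 at the Nash outcome: better off.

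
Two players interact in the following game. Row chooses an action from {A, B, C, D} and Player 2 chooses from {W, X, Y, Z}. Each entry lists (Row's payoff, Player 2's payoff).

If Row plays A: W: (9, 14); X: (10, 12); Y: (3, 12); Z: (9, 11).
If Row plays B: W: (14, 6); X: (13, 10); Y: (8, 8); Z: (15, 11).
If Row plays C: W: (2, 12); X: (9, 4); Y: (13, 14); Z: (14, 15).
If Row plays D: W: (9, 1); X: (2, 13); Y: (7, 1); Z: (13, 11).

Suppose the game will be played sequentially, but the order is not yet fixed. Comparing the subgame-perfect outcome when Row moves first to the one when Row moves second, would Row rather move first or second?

If Row leads: Player 2's best replies are A→W, B→Z, C→Z, D→X; Row's induced payoffs 9, 15, 14, 2; outcome (B, Z), payoffs (15, 11).
If Player 2 leads: Row's best replies are W→B, X→B, Y→C, Z→B; Player 2's induced payoffs 6, 10, 14, 11; outcome (C, Y), payoffs (13, 14).
Row gets 15 moving first and 13 moving second, so Row prefers to move first.

first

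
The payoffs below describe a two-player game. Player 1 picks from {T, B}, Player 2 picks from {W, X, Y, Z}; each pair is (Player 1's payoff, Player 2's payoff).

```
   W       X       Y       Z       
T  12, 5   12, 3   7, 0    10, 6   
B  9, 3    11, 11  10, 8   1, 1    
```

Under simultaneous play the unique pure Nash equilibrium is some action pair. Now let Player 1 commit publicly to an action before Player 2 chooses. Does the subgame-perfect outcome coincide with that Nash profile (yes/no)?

Work backward from Player 2's decision.
- T → Player 2 plays Z (best of 5, 3, 0, 6); Player 1 gets 10.
- B → Player 2 plays X (best of 3, 11, 8, 1); Player 1 gets 11.
Maximizing over 10, 11, Player 1 chooses B. Subgame-perfect outcome: (B, X) with payoffs (11, 11).
Now find the simultaneous Nash equilibrium.
Player 1's best replies: W→T; X→T; Y→B; Z→T.
Player 2's best replies: T→Z; B→X.
The unique mutual best reply is (T, Z), giving (10, 6).
Sequential outcome (B, X) differs from the Nash profile (T, Z).

no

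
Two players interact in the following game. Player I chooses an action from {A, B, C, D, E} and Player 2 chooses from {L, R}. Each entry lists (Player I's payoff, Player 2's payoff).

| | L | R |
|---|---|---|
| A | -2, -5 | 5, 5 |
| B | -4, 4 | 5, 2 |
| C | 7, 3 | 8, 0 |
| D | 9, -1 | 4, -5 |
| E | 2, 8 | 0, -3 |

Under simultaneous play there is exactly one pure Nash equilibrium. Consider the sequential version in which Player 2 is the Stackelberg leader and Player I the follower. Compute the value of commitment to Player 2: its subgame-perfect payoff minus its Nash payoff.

1

Work backward from Player I's decision.
- L → Player I plays D (best of -2, -4, 7, 9, 2); Player 2 gets -1.
- R → Player I plays C (best of 5, 5, 8, 4, 0); Player 2 gets 0.
Maximizing over -1, 0, Player 2 chooses R. Subgame-perfect outcome: (C, R) with payoffs (8, 0).
Now find the simultaneous Nash equilibrium.
Player I's best replies: L→D; R→C.
Player 2's best replies: A→R; B→L; C→L; D→L; E→L.
Only (D, L) has each player best-responding; Nash payoffs (9, -1).
Player 2's commitment gain: 0 − -1 = 1.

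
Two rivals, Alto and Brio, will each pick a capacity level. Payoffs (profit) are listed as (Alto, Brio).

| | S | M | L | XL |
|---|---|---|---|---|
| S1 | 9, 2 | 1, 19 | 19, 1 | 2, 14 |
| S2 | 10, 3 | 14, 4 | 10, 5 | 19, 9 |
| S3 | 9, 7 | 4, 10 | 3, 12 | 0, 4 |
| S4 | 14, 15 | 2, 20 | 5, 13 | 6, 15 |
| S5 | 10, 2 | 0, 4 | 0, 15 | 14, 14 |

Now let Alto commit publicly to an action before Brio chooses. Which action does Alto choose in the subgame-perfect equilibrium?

S2

Work backward from Brio's decision.
- S1: BR = M, leader payoff 1.
- S2: BR = XL, leader payoff 19.
- S3: BR = L, leader payoff 3.
- S4: BR = M, leader payoff 2.
- S5: BR = L, leader payoff 0.
Maximizing over 1, 19, 3, 2, 0, Alto chooses S2. Subgame-perfect outcome: (S2, XL) with payoffs (19, 9).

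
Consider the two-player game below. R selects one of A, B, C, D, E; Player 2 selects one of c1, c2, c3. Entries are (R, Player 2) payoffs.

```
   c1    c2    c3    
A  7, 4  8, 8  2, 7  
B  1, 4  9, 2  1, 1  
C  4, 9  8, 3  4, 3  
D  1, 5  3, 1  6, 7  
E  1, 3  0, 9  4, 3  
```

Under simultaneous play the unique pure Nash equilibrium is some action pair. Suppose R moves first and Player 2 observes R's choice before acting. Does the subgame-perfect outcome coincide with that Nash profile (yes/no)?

Work backward from Player 2's decision.
- A → Player 2 plays c2 (best of 4, 8, 7); R gets 8.
- B → Player 2 plays c1 (best of 4, 2, 1); R gets 1.
- C → Player 2 plays c1 (best of 9, 3, 3); R gets 4.
- D → Player 2 plays c3 (best of 5, 1, 7); R gets 6.
- E → Player 2 plays c2 (best of 3, 9, 3); R gets 0.
R's induced payoffs are 8, 1, 4, 6, 0, so R commits to A. Subgame-perfect outcome: (A, c2) with payoffs (8, 8).
Now find the simultaneous Nash equilibrium.
R's best replies: c1→A; c2→B; c3→D.
Player 2's best replies: A→c2; B→c1; C→c1; D→c3; E→c2.
The unique mutual best reply is (D, c3), giving (6, 7).
Sequential outcome (A, c2) differs from the Nash profile (D, c3).

no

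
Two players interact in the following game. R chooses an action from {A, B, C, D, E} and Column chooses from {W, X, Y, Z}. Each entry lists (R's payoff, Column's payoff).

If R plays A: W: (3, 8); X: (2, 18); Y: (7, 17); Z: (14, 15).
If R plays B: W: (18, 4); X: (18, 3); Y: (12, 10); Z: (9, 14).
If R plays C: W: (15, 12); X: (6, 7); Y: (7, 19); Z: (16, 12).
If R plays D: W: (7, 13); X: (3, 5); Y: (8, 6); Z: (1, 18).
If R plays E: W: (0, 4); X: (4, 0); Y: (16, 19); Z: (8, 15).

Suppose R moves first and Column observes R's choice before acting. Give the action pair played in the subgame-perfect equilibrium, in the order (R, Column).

(E, Y)

Column best-responds to each possible R move:
- A: Column compares 8, 18, 17, 15 and picks X; R would get 2.
- B: Column compares 4, 3, 10, 14 and picks Z; R would get 9.
- C: Column compares 12, 7, 19, 12 and picks Y; R would get 7.
- D: Column compares 13, 5, 6, 18 and picks Z; R would get 1.
- E: Column compares 4, 0, 19, 15 and picks Y; R would get 16.
Among 2, 9, 7, 1, 16, the best is 16 at E. Subgame-perfect outcome: (E, Y) with payoffs (16, 19).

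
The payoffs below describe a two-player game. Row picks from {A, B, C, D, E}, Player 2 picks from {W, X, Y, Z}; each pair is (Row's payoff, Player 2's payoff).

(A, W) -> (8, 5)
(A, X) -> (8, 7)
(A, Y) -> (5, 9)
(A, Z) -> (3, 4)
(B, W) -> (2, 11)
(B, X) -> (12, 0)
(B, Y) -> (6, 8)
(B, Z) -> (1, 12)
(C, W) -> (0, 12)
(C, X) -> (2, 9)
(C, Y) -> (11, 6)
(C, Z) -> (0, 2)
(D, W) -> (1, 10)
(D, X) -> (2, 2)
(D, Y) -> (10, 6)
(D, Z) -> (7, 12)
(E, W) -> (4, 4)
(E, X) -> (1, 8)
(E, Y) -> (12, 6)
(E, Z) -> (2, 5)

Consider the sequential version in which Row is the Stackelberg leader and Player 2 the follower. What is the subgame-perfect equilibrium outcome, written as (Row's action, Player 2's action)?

Solve by backward induction (Row leads).
- A → Player 2 plays Y (best of 5, 7, 9, 4); Row gets 5.
- B → Player 2 plays Z (best of 11, 0, 8, 12); Row gets 1.
- C → Player 2 plays W (best of 12, 9, 6, 2); Row gets 0.
- D → Player 2 plays Z (best of 10, 2, 6, 12); Row gets 7.
- E → Player 2 plays X (best of 4, 8, 6, 5); Row gets 1.
Row's induced payoffs are 5, 1, 0, 7, 1, so Row commits to D. Subgame-perfect outcome: (D, Z) with payoffs (7, 12).

(D, Z)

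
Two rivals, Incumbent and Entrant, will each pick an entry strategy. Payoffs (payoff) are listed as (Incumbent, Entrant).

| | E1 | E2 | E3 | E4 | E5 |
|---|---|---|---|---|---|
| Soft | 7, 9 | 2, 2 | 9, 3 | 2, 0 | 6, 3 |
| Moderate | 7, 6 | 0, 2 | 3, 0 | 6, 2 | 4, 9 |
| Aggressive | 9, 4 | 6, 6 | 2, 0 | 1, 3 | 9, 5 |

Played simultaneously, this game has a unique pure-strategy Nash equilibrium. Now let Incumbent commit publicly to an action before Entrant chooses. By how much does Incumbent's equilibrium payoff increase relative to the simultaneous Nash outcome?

Entrant best-responds to each possible Incumbent move:
- Soft → Entrant plays E1 (best of 9, 2, 3, 0, 3); Incumbent gets 7.
- Moderate → Entrant plays E5 (best of 6, 2, 0, 2, 9); Incumbent gets 4.
- Aggressive → Entrant plays E2 (best of 4, 6, 0, 3, 5); Incumbent gets 6.
Maximizing over 7, 4, 6, Incumbent chooses Soft. Subgame-perfect outcome: (Soft, E1) with payoffs (7, 9).
Now find the simultaneous Nash equilibrium.
Incumbent's best replies: E1→Aggressive; E2→Aggressive; E3→Soft; E4→Moderate; E5→Aggressive.
Entrant's best replies: Soft→E1; Moderate→E5; Aggressive→E2.
Only (Aggressive, E2) has each player best-responding; Nash payoffs (6, 6).
Incumbent's commitment gain: 7 − 6 = 1.

1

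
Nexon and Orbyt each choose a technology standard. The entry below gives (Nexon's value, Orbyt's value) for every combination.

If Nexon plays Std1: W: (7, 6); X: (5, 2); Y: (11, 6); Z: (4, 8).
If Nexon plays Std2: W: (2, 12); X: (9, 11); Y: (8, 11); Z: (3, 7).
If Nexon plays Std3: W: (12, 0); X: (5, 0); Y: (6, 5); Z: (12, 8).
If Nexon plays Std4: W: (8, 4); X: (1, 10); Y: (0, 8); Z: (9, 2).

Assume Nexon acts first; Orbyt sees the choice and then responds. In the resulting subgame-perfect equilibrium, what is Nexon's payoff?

12

Orbyt best-responds to each possible Nexon move:
- Std1 → Orbyt plays Z (best of 6, 2, 6, 8); Nexon gets 4.
- Std2 → Orbyt plays W (best of 12, 11, 11, 7); Nexon gets 2.
- Std3 → Orbyt plays Z (best of 0, 0, 5, 8); Nexon gets 12.
- Std4 → Orbyt plays X (best of 4, 10, 8, 2); Nexon gets 1.
Nexon's induced payoffs are 4, 2, 12, 1, so Nexon commits to Std3. Subgame-perfect outcome: (Std3, Z) with payoffs (12, 8).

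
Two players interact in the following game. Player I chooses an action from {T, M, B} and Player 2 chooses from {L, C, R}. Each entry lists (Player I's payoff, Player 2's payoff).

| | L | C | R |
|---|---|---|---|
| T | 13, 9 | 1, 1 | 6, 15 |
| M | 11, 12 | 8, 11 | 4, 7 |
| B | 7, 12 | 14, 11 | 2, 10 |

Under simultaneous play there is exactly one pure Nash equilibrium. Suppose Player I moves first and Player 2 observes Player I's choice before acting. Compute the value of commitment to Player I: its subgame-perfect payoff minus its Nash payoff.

Player 2 best-responds to each possible Player I move:
- T: Player 2 compares 9, 1, 15 and picks R; Player I would get 6.
- M: Player 2 compares 12, 11, 7 and picks L; Player I would get 11.
- B: Player 2 compares 12, 11, 10 and picks L; Player I would get 7.
Among 6, 11, 7, the best is 11 at M. Subgame-perfect outcome: (M, L) with payoffs (11, 12).
Now find the simultaneous Nash equilibrium.
Player I's best replies: L→T; C→B; R→T.
Player 2's best replies: T→R; M→L; B→L.
Only (T, R) has each player best-responding; Nash payoffs (6, 15).
Player I's commitment gain: 11 − 6 = 5.

5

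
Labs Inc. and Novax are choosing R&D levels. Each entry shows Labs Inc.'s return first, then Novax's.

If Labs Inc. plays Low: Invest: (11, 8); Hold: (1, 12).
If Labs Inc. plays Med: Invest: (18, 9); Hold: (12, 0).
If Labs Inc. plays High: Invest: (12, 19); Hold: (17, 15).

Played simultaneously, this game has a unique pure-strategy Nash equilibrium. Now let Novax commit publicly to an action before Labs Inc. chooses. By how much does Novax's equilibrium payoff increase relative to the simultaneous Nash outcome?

6

Solve by backward induction (Novax leads).
- Invest: BR = Med, leader payoff 9.
- Hold: BR = High, leader payoff 15.
Novax's induced payoffs are 9, 15, so Novax commits to Hold. Subgame-perfect outcome: (High, Hold) with payoffs (17, 15).
Now find the simultaneous Nash equilibrium.
Labs Inc.'s best replies: Invest→Med; Hold→High.
Novax's best replies: Low→Hold; Med→Invest; High→Invest.
The unique mutual best reply is (Med, Invest), giving (18, 9).
Novax's commitment gain: 15 − 9 = 6.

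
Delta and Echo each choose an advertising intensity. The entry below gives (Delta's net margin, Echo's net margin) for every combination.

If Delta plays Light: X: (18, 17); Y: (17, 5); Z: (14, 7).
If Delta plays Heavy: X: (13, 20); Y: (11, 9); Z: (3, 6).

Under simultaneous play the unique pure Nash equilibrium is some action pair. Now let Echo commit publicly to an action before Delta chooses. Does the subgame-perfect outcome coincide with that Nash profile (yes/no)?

Solve by backward induction (Echo leads).
- X: Delta compares 18, 13 and picks Light; Echo would get 17.
- Y: Delta compares 17, 11 and picks Light; Echo would get 5.
- Z: Delta compares 14, 3 and picks Light; Echo would get 7.
Among 17, 5, 7, the best is 17 at X. Subgame-perfect outcome: (Light, X) with payoffs (18, 17).
For the simultaneous game, intersect best replies.
Delta's best replies: X→Light; Y→Light; Z→Light.
Echo's best replies: Light→X; Heavy→X.
The unique mutual best reply is (Light, X), giving (18, 17).
Sequential outcome (Light, X) coincides with the Nash profile (Light, X).

yes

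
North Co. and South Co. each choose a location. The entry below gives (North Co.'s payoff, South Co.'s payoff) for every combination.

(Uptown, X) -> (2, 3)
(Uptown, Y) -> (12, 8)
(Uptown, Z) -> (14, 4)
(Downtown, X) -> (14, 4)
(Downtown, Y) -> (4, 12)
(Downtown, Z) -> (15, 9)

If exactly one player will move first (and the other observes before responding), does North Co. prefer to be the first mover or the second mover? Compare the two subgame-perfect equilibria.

second

If North Co. leads: South Co.'s best replies are Uptown→Y, Downtown→Y; North Co.'s induced payoffs 12, 4; outcome (Uptown, Y), payoffs (12, 8).
If South Co. leads: North Co.'s best replies are X→Downtown, Y→Uptown, Z→Downtown; South Co.'s induced payoffs 4, 8, 9; outcome (Downtown, Z), payoffs (15, 9).
North Co. gets 12 moving first and 15 moving second, so North Co. prefers to move second.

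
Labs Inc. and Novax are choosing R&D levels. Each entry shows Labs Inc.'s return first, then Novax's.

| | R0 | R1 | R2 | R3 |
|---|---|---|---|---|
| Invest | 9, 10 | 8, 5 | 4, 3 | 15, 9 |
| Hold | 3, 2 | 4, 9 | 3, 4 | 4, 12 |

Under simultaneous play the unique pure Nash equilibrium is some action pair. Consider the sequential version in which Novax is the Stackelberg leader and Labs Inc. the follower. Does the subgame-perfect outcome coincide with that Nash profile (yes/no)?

yes

Backward induction with Novax moving first.
- R0: Labs Inc. compares 9, 3 and picks Invest; Novax would get 10.
- R1: Labs Inc. compares 8, 4 and picks Invest; Novax would get 5.
- R2: Labs Inc. compares 4, 3 and picks Invest; Novax would get 3.
- R3: Labs Inc. compares 15, 4 and picks Invest; Novax would get 9.
Among 10, 5, 3, 9, the best is 10 at R0. Subgame-perfect outcome: (Invest, R0) with payoffs (9, 10).
For the simultaneous game, intersect best replies.
Labs Inc.'s best replies: R0→Invest; R1→Invest; R2→Invest; R3→Invest.
Novax's best replies: Invest→R0; Hold→R3.
Only (Invest, R0) has each player best-responding; Nash payoffs (9, 10).
Sequential outcome (Invest, R0) coincides with the Nash profile (Invest, R0).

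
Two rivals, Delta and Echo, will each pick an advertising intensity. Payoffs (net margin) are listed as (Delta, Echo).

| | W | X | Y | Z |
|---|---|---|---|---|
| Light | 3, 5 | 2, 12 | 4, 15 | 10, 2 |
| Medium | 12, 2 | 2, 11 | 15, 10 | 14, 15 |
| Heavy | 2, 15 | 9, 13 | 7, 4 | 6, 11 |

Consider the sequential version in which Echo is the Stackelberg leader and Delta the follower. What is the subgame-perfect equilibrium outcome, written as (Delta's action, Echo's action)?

Solve by backward induction (Echo leads).
- W: BR = Medium, leader payoff 2.
- X: BR = Heavy, leader payoff 13.
- Y: BR = Medium, leader payoff 10.
- Z: BR = Medium, leader payoff 15.
Maximizing over 2, 13, 10, 15, Echo chooses Z. Subgame-perfect outcome: (Medium, Z) with payoffs (14, 15).

(Medium, Z)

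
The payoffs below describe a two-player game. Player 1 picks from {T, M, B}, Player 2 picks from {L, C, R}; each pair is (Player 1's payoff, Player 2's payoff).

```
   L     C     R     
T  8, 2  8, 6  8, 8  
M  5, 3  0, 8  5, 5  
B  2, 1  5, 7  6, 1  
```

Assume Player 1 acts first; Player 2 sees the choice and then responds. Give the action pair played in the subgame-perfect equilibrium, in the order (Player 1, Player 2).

Backward induction with Player 1 moving first.
- T: Player 2 compares 2, 6, 8 and picks R; Player 1 would get 8.
- M: Player 2 compares 3, 8, 5 and picks C; Player 1 would get 0.
- B: Player 2 compares 1, 7, 1 and picks C; Player 1 would get 5.
Among 8, 0, 5, the best is 8 at T. Subgame-perfect outcome: (T, R) with payoffs (8, 8).

(T, R)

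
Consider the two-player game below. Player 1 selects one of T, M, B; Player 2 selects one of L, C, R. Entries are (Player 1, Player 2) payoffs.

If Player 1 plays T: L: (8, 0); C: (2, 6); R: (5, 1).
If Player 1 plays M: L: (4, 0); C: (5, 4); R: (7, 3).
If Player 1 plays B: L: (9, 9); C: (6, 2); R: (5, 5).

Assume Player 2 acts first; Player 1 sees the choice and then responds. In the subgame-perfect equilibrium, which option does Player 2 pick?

Player 1 best-responds to each possible Player 2 move:
- L: Player 1 compares 8, 4, 9 and picks B; Player 2 would get 9.
- C: Player 1 compares 2, 5, 6 and picks B; Player 2 would get 2.
- R: Player 1 compares 5, 7, 5 and picks M; Player 2 would get 3.
Maximizing over 9, 2, 3, Player 2 chooses L. Subgame-perfect outcome: (B, L) with payoffs (9, 9).

L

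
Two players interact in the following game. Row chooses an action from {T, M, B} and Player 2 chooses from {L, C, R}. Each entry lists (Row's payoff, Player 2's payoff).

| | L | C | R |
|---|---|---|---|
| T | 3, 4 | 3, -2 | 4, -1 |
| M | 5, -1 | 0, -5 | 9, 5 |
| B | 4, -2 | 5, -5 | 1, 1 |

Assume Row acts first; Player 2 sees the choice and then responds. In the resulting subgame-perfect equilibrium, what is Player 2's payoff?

5

Work backward from Player 2's decision.
- T: Player 2 compares 4, -2, -1 and picks L; Row would get 3.
- M: Player 2 compares -1, -5, 5 and picks R; Row would get 9.
- B: Player 2 compares -2, -5, 1 and picks R; Row would get 1.
Row's induced payoffs are 3, 9, 1, so Row commits to M. Subgame-perfect outcome: (M, R) with payoffs (9, 5).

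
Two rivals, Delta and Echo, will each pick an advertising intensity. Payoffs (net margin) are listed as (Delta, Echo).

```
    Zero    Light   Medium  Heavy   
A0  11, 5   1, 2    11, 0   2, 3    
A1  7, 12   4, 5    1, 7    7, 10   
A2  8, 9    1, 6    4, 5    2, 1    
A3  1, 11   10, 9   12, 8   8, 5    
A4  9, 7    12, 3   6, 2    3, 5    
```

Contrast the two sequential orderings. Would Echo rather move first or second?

If Delta leads: Echo's best replies are A0→Zero, A1→Zero, A2→Zero, A3→Zero, A4→Zero; Delta's induced payoffs 11, 7, 8, 1, 9; outcome (A0, Zero), payoffs (11, 5).
If Echo leads: Delta's best replies are Zero→A0, Light→A4, Medium→A3, Heavy→A3; Echo's induced payoffs 5, 3, 8, 5; outcome (A3, Medium), payoffs (12, 8).
Echo gets 8 moving first and 5 moving second, so Echo prefers to move first.

first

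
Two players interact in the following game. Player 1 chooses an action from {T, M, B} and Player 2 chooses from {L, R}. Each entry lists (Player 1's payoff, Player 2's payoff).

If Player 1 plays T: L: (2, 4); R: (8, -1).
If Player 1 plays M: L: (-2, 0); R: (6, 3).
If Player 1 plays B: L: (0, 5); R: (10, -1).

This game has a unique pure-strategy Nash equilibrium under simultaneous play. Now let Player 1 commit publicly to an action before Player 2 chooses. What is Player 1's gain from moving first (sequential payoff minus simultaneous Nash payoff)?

4

Solve by backward induction (Player 1 leads).
- T: Player 2 compares 4, -1 and picks L; Player 1 would get 2.
- M: Player 2 compares 0, 3 and picks R; Player 1 would get 6.
- B: Player 2 compares 5, -1 and picks L; Player 1 would get 0.
Maximizing over 2, 6, 0, Player 1 chooses M. Subgame-perfect outcome: (M, R) with payoffs (6, 3).
Under simultaneous play:
Player 1's best replies: L→T; R→B.
Player 2's best replies: T→L; M→R; B→L.
The unique mutual best reply is (T, L), giving (2, 4).
Player 1's commitment gain: 6 − 2 = 4.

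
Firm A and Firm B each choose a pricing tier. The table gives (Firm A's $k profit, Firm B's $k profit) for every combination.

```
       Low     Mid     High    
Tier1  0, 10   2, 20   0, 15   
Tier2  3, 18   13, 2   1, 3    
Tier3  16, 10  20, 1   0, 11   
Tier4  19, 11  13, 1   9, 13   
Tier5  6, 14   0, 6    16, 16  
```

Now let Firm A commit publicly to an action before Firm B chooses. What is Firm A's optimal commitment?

Tier5

Work backward from Firm B's decision.
- Tier1: BR = Mid, leader payoff 2.
- Tier2: BR = Low, leader payoff 3.
- Tier3: BR = High, leader payoff 0.
- Tier4: BR = High, leader payoff 9.
- Tier5: BR = High, leader payoff 16.
Maximizing over 2, 3, 0, 9, 16, Firm A chooses Tier5. Subgame-perfect outcome: (Tier5, High) with payoffs (16, 16).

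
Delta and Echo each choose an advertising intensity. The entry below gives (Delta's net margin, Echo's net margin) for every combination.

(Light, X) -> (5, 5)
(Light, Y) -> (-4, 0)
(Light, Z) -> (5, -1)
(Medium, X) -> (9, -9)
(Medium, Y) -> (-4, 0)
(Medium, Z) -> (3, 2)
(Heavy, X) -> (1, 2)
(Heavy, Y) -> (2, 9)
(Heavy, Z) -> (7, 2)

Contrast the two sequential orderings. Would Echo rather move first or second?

first

If Delta leads: Echo's best replies are Light→X, Medium→Z, Heavy→Y; Delta's induced payoffs 5, 3, 2; outcome (Light, X), payoffs (5, 5).
If Echo leads: Delta's best replies are X→Medium, Y→Heavy, Z→Heavy; Echo's induced payoffs -9, 9, 2; outcome (Heavy, Y), payoffs (2, 9).
Echo gets 9 moving first and 5 moving second, so Echo prefers to move first.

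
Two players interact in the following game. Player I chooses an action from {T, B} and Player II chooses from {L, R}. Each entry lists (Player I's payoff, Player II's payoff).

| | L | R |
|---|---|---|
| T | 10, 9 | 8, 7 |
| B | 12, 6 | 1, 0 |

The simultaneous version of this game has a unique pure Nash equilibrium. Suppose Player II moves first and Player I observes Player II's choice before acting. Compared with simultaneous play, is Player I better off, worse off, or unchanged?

Player I best-responds to each possible Player II move:
- L: BR = B, leader payoff 6.
- R: BR = T, leader payoff 7.
Player II's induced payoffs are 6, 7, so Player II commits to R. Subgame-perfect outcome: (T, R) with payoffs (8, 7).
For the simultaneous game, intersect best replies.
Player I's best replies: L→B; R→T.
Player II's best replies: T→L; B→L.
Only (B, L) has each player best-responding; Nash payoffs (12, 6).
Player I earns 8 sequentially versus 12 at the Nash outcome: worse off.

worse off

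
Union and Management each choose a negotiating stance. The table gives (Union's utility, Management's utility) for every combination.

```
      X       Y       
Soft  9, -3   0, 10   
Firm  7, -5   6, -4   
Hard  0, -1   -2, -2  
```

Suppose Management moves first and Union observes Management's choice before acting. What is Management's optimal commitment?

Union best-responds to each possible Management move:
- X: BR = Soft, leader payoff -3.
- Y: BR = Firm, leader payoff -4.
Among -3, -4, the best is -3 at X. Subgame-perfect outcome: (Soft, X) with payoffs (9, -3).

X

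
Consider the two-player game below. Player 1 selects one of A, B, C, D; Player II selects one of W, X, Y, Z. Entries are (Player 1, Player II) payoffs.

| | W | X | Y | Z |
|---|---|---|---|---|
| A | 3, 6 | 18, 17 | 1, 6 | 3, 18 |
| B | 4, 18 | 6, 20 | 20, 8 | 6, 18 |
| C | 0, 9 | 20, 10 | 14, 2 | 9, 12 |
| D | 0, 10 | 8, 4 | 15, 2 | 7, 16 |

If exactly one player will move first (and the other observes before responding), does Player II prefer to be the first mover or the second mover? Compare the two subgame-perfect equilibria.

first

If Player 1 leads: Player II's best replies are A→Z, B→X, C→Z, D→Z; Player 1's induced payoffs 3, 6, 9, 7; outcome (C, Z), payoffs (9, 12).
If Player II leads: Player 1's best replies are W→B, X→C, Y→B, Z→C; Player II's induced payoffs 18, 10, 8, 12; outcome (B, W), payoffs (4, 18).
Player II gets 18 moving first and 12 moving second, so Player II prefers to move first.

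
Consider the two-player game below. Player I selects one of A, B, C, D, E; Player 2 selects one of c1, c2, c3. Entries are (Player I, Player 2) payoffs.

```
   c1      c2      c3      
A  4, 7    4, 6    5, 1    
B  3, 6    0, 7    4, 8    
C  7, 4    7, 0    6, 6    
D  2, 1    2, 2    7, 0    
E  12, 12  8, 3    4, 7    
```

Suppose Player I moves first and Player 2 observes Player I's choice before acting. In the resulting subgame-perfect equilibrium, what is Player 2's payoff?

Work backward from Player 2's decision.
- A: Player 2 compares 7, 6, 1 and picks c1; Player I would get 4.
- B: Player 2 compares 6, 7, 8 and picks c3; Player I would get 4.
- C: Player 2 compares 4, 0, 6 and picks c3; Player I would get 6.
- D: Player 2 compares 1, 2, 0 and picks c2; Player I would get 2.
- E: Player 2 compares 12, 3, 7 and picks c1; Player I would get 12.
Among 4, 4, 6, 2, 12, the best is 12 at E. Subgame-perfect outcome: (E, c1) with payoffs (12, 12).

12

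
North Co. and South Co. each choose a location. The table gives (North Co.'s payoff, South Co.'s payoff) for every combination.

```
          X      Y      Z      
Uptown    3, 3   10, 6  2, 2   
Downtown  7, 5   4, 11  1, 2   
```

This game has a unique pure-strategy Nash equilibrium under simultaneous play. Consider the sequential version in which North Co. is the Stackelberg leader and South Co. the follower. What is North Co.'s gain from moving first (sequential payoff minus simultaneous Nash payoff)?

Solve by backward induction (North Co. leads).
- Uptown: BR = Y, leader payoff 10.
- Downtown: BR = Y, leader payoff 4.
Among 10, 4, the best is 10 at Uptown. Subgame-perfect outcome: (Uptown, Y) with payoffs (10, 6).
Now find the simultaneous Nash equilibrium.
North Co.'s best replies: X→Downtown; Y→Uptown; Z→Uptown.
South Co.'s best replies: Uptown→Y; Downtown→Y.
The unique mutual best reply is (Uptown, Y), giving (10, 6).
North Co.'s commitment gain: 10 − 10 = 0.

0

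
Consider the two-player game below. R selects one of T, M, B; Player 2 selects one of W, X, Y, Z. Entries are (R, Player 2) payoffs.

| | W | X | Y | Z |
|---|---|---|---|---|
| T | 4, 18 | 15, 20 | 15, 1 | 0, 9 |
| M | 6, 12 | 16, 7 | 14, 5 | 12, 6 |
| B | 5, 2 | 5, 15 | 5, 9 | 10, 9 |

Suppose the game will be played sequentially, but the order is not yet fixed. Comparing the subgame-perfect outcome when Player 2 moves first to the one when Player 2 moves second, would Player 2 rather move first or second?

If R leads: Player 2's best replies are T→X, M→W, B→X; R's induced payoffs 15, 6, 5; outcome (T, X), payoffs (15, 20).
If Player 2 leads: R's best replies are W→M, X→M, Y→T, Z→M; Player 2's induced payoffs 12, 7, 1, 6; outcome (M, W), payoffs (6, 12).
Player 2 gets 12 moving first and 20 moving second, so Player 2 prefers to move second.

second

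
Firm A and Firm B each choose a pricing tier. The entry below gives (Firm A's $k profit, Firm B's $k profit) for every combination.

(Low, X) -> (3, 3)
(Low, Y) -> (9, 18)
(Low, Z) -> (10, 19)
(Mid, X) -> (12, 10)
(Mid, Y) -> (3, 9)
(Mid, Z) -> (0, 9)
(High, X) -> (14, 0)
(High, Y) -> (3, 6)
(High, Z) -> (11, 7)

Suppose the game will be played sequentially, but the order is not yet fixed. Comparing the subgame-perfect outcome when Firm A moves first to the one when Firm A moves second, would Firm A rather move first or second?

If Firm A leads: Firm B's best replies are Low→Z, Mid→X, High→Z; Firm A's induced payoffs 10, 12, 11; outcome (Mid, X), payoffs (12, 10).
If Firm B leads: Firm A's best replies are X→High, Y→Low, Z→High; Firm B's induced payoffs 0, 18, 7; outcome (Low, Y), payoffs (9, 18).
Firm A gets 12 moving first and 9 moving second, so Firm A prefers to move first.

first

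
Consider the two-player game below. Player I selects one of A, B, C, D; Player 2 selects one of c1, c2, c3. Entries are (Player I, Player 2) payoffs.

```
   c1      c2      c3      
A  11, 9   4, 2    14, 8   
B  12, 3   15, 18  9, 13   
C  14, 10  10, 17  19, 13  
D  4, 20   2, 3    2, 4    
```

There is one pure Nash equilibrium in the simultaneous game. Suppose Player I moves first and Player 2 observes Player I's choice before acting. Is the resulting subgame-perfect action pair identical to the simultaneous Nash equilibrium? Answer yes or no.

yes

Solve by backward induction (Player I leads).
- A: BR = c1, leader payoff 11.
- B: BR = c2, leader payoff 15.
- C: BR = c2, leader payoff 10.
- D: BR = c1, leader payoff 4.
Maximizing over 11, 15, 10, 4, Player I chooses B. Subgame-perfect outcome: (B, c2) with payoffs (15, 18).
For the simultaneous game, intersect best replies.
Player I's best replies: c1→C; c2→B; c3→C.
Player 2's best replies: A→c1; B→c2; C→c2; D→c1.
The unique mutual best reply is (B, c2), giving (15, 18).
Sequential outcome (B, c2) coincides with the Nash profile (B, c2).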